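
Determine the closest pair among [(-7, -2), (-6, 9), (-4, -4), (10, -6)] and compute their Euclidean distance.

Computing all pairwise distances among 4 points:

d((-7, -2), (-6, 9)) = 11.0454
d((-7, -2), (-4, -4)) = 3.6056 <-- minimum
d((-7, -2), (10, -6)) = 17.4642
d((-6, 9), (-4, -4)) = 13.1529
d((-6, 9), (10, -6)) = 21.9317
d((-4, -4), (10, -6)) = 14.1421

Closest pair: (-7, -2) and (-4, -4) with distance 3.6056

The closest pair is (-7, -2) and (-4, -4) with Euclidean distance 3.6056. For 4 points, brute-force pairwise comparison is shown above. For large n, the divide-and-conquer algorithm (sort by x, recurse on halves, check the dividing strip) achieves O(n log n).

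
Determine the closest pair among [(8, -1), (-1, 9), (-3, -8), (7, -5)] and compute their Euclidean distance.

Computing all pairwise distances among 4 points:

d((8, -1), (-1, 9)) = 13.4536
d((8, -1), (-3, -8)) = 13.0384
d((8, -1), (7, -5)) = 4.1231 <-- minimum
d((-1, 9), (-3, -8)) = 17.1172
d((-1, 9), (7, -5)) = 16.1245
d((-3, -8), (7, -5)) = 10.4403

Closest pair: (8, -1) and (7, -5) with distance 4.1231

The closest pair is (8, -1) and (7, -5) with Euclidean distance 4.1231. For 4 points, brute-force pairwise comparison is shown above. For large n, the divide-and-conquer algorithm (sort by x, recurse on halves, check the dividing strip) achieves O(n log n).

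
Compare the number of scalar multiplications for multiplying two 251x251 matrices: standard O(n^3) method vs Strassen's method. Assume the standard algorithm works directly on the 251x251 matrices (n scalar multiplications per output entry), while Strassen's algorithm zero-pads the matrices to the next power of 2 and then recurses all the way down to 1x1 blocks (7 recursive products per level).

Matrix multiplication for 251x251 matrices:

Strassen's algorithm requires power-of-2 dimensions. Pad 251x251 to 256x256 (next power of 2).

Standard algorithm: 251^3 = 15813251 multiplications
Strassen's algorithm: 7^(log2(256)) = 7^8 = 5764801 multiplications
Savings: 15813251 - 5764801 = 10048450 multiplications

Standard: 15813251 multiplications (251^3). Strassen: 5764801 multiplications (7^8, after padding to 256x256). Strassen reduces 8 recursive multiplications to 7 at each level.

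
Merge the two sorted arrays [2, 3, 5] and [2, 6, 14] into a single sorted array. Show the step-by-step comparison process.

Merging process:

Compare 2 vs 2: take 2 from left. Merged: [2]
Compare 3 vs 2: take 2 from right. Merged: [2, 2]
Compare 3 vs 6: take 3 from left. Merged: [2, 2, 3]
Compare 5 vs 6: take 5 from left. Merged: [2, 2, 3, 5]
Append remaining from right: [6, 14]. Merged: [2, 2, 3, 5, 6, 14]

Final merged array: [2, 2, 3, 5, 6, 14]
Total comparisons: 4

The merged array is [2, 2, 3, 5, 6, 14], requiring 4 comparisons. The merge step runs in O(n) time where n is the total number of elements.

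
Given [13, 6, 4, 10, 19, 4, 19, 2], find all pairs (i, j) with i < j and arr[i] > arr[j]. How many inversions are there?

Finding inversions in [13, 6, 4, 10, 19, 4, 19, 2]:

(0, 1): arr[0]=13 > arr[1]=6
(0, 2): arr[0]=13 > arr[2]=4
(0, 3): arr[0]=13 > arr[3]=10
(0, 5): arr[0]=13 > arr[5]=4
(0, 7): arr[0]=13 > arr[7]=2
(1, 2): arr[1]=6 > arr[2]=4
(1, 5): arr[1]=6 > arr[5]=4
(1, 7): arr[1]=6 > arr[7]=2
(2, 7): arr[2]=4 > arr[7]=2
(3, 5): arr[3]=10 > arr[5]=4
(3, 7): arr[3]=10 > arr[7]=2
(4, 5): arr[4]=19 > arr[5]=4
(4, 7): arr[4]=19 > arr[7]=2
(5, 7): arr[5]=4 > arr[7]=2
(6, 7): arr[6]=19 > arr[7]=2

Total inversions: 15

The array has 15 inversion(s): (0,1), (0,2), (0,3), (0,5), (0,7), (1,2), (1,5), (1,7), (2,7), (3,5), (3,7), (4,5), (4,7), (5,7), (6,7). Each pair (i,j) satisfies i < j and arr[i] > arr[j].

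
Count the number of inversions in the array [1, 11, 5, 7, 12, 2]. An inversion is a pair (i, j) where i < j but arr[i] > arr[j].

Finding inversions in [1, 11, 5, 7, 12, 2]:

(1, 2): arr[1]=11 > arr[2]=5
(1, 3): arr[1]=11 > arr[3]=7
(1, 5): arr[1]=11 > arr[5]=2
(2, 5): arr[2]=5 > arr[5]=2
(3, 5): arr[3]=7 > arr[5]=2
(4, 5): arr[4]=12 > arr[5]=2

Total inversions: 6

The array has 6 inversion(s): (1,2), (1,3), (1,5), (2,5), (3,5), (4,5). Each pair (i,j) satisfies i < j and arr[i] > arr[j].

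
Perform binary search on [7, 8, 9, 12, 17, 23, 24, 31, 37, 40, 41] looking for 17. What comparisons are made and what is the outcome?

Binary search for 17 in [7, 8, 9, 12, 17, 23, 24, 31, 37, 40, 41]:

lo=0, hi=10, mid=5, arr[mid]=23 -> 23 > 17, search left half
lo=0, hi=4, mid=2, arr[mid]=9 -> 9 < 17, search right half
lo=3, hi=4, mid=3, arr[mid]=12 -> 12 < 17, search right half
lo=4, hi=4, mid=4, arr[mid]=17 -> Found target at index 4!

Binary search finds 17 at index 4 after 4 comparisons. The search repeatedly halves the search space by comparing with the middle element.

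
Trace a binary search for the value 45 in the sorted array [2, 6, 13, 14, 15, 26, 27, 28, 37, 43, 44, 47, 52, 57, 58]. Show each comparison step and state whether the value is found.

Binary search for 45 in [2, 6, 13, 14, 15, 26, 27, 28, 37, 43, 44, 47, 52, 57, 58]:

lo=0, hi=14, mid=7, arr[mid]=28 -> 28 < 45, search right half
lo=8, hi=14, mid=11, arr[mid]=47 -> 47 > 45, search left half
lo=8, hi=10, mid=9, arr[mid]=43 -> 43 < 45, search right half
lo=10, hi=10, mid=10, arr[mid]=44 -> 44 < 45, search right half
lo=11 > hi=10, target 45 not found

Binary search determines that 45 is not in the array after 4 comparisons. The search space was exhausted without finding the target.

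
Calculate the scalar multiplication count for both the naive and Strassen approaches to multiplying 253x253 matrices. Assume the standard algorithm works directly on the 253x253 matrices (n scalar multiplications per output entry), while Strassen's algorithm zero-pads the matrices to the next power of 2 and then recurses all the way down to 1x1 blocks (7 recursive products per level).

Matrix multiplication for 253x253 matrices:

Strassen's algorithm requires power-of-2 dimensions. Pad 253x253 to 256x256 (next power of 2).

Standard algorithm: 253^3 = 16194277 multiplications
Strassen's algorithm: 7^(log2(256)) = 7^8 = 5764801 multiplications
Savings: 16194277 - 5764801 = 10429476 multiplications

Standard: 16194277 multiplications (253^3). Strassen: 5764801 multiplications (7^8, after padding to 256x256). Strassen reduces 8 recursive multiplications to 7 at each level.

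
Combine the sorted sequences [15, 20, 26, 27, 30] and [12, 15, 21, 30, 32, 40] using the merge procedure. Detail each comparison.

Merging process:

Compare 15 vs 12: take 12 from right. Merged: [12]
Compare 15 vs 15: take 15 from left. Merged: [12, 15]
Compare 20 vs 15: take 15 from right. Merged: [12, 15, 15]
Compare 20 vs 21: take 20 from left. Merged: [12, 15, 15, 20]
Compare 26 vs 21: take 21 from right. Merged: [12, 15, 15, 20, 21]
Compare 26 vs 30: take 26 from left. Merged: [12, 15, 15, 20, 21, 26]
Compare 27 vs 30: take 27 from left. Merged: [12, 15, 15, 20, 21, 26, 27]
Compare 30 vs 30: take 30 from left. Merged: [12, 15, 15, 20, 21, 26, 27, 30]
Append remaining from right: [30, 32, 40]. Merged: [12, 15, 15, 20, 21, 26, 27, 30, 30, 32, 40]

Final merged array: [12, 15, 15, 20, 21, 26, 27, 30, 30, 32, 40]
Total comparisons: 8

The merged array is [12, 15, 15, 20, 21, 26, 27, 30, 30, 32, 40], requiring 8 comparisons. The merge step runs in O(n) time where n is the total number of elements.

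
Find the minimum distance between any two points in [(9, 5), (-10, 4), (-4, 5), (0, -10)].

Computing all pairwise distances among 4 points:

d((9, 5), (-10, 4)) = 19.0263
d((9, 5), (-4, 5)) = 13.0
d((9, 5), (0, -10)) = 17.4929
d((-10, 4), (-4, 5)) = 6.0828 <-- minimum
d((-10, 4), (0, -10)) = 17.2047
d((-4, 5), (0, -10)) = 15.5242

Closest pair: (-10, 4) and (-4, 5) with distance 6.0828

The closest pair is (-10, 4) and (-4, 5) with Euclidean distance 6.0828. For 4 points, brute-force pairwise comparison is shown above. For large n, the divide-and-conquer algorithm (sort by x, recurse on halves, check the dividing strip) achieves O(n log n).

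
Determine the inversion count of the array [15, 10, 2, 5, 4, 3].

Finding inversions in [15, 10, 2, 5, 4, 3]:

(0, 1): arr[0]=15 > arr[1]=10
(0, 2): arr[0]=15 > arr[2]=2
(0, 3): arr[0]=15 > arr[3]=5
(0, 4): arr[0]=15 > arr[4]=4
(0, 5): arr[0]=15 > arr[5]=3
(1, 2): arr[1]=10 > arr[2]=2
(1, 3): arr[1]=10 > arr[3]=5
(1, 4): arr[1]=10 > arr[4]=4
(1, 5): arr[1]=10 > arr[5]=3
(3, 4): arr[3]=5 > arr[4]=4
(3, 5): arr[3]=5 > arr[5]=3
(4, 5): arr[4]=4 > arr[5]=3

Total inversions: 12

The array has 12 inversion(s): (0,1), (0,2), (0,3), (0,4), (0,5), (1,2), (1,3), (1,4), (1,5), (3,4), (3,5), (4,5). Each pair (i,j) satisfies i < j and arr[i] > arr[j].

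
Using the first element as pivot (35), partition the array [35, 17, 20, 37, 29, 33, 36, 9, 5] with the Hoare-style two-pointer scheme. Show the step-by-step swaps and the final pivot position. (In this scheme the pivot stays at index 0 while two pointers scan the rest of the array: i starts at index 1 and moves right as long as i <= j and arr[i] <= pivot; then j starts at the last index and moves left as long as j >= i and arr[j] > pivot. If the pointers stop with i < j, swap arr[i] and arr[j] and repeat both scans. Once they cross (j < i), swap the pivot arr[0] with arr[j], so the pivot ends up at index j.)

Hoare-style two-pointer partition with pivot = 35:

Initial array: [35, 17, 20, 37, 29, 33, 36, 9, 5]

Pointers start at i = 1, j = 8.
i stops at index 3 (arr[3]=37 > 35), j stops at index 8 (arr[8]=5 <= 35): swap arr[3] and arr[8], array becomes [35, 17, 20, 5, 29, 33, 36, 9, 37]
i stops at index 6 (arr[6]=36 > 35), j stops at index 7 (arr[7]=9 <= 35): swap arr[6] and arr[7], array becomes [35, 17, 20, 5, 29, 33, 9, 36, 37]
i ends at 7, j ends at 6: the pointers have crossed (j < i), so scanning stops.

Swap pivot arr[0] with arr[6] to place pivot at position 6: [9, 17, 20, 5, 29, 33, 35, 36, 37]
Pivot position: 6

After partitioning with pivot 35, the array becomes [9, 17, 20, 5, 29, 33, 35, 36, 37]. The pivot is placed at index 6. All elements to the left of the pivot are <= 35, and all elements to the right are > 35.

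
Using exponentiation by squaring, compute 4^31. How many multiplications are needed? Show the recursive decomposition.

Computing 4^31 by squaring (build up from 4^1; each line after the first costs one multiplication):

4^1 = 4
4^2 = (4^1)^2 = 4^2 = 16
4^3 = 4 * 4^2 = 4 * 16 = 64
4^6 = (4^3)^2 = 64^2 = 4096
4^7 = 4 * 4^6 = 4 * 4096 = 16384
4^14 = (4^7)^2 = 16384^2 = 268435456
4^15 = 4 * 4^14 = 4 * 268435456 = 1073741824
4^30 = (4^15)^2 = 1073741824^2 = 1152921504606846976
4^31 = 4 * 4^30 = 4 * 1152921504606846976 = 4611686018427387904

Result: 4611686018427387904
Multiplications needed: 8 (8 lines after 4^1)

4^31 = 4611686018427387904. Using exponentiation by squaring, this requires 8 multiplications. The key idea: if the exponent is even, square the half-power; if odd, multiply by the base once.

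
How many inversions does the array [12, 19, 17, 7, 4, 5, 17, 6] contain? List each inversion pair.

Finding inversions in [12, 19, 17, 7, 4, 5, 17, 6]:

(0, 3): arr[0]=12 > arr[3]=7
(0, 4): arr[0]=12 > arr[4]=4
(0, 5): arr[0]=12 > arr[5]=5
(0, 7): arr[0]=12 > arr[7]=6
(1, 2): arr[1]=19 > arr[2]=17
(1, 3): arr[1]=19 > arr[3]=7
(1, 4): arr[1]=19 > arr[4]=4
(1, 5): arr[1]=19 > arr[5]=5
(1, 6): arr[1]=19 > arr[6]=17
(1, 7): arr[1]=19 > arr[7]=6
(2, 3): arr[2]=17 > arr[3]=7
(2, 4): arr[2]=17 > arr[4]=4
(2, 5): arr[2]=17 > arr[5]=5
(2, 7): arr[2]=17 > arr[7]=6
(3, 4): arr[3]=7 > arr[4]=4
(3, 5): arr[3]=7 > arr[5]=5
(3, 7): arr[3]=7 > arr[7]=6
(6, 7): arr[6]=17 > arr[7]=6

Total inversions: 18

The array has 18 inversion(s): (0,3), (0,4), (0,5), (0,7), (1,2), (1,3), (1,4), (1,5), (1,6), (1,7), (2,3), (2,4), (2,5), (2,7), (3,4), (3,5), (3,7), (6,7). Each pair (i,j) satisfies i < j and arr[i] > arr[j].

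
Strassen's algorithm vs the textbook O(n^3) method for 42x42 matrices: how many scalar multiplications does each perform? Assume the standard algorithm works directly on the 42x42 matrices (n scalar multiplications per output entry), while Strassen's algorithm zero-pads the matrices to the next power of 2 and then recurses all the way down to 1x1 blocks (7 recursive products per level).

Matrix multiplication for 42x42 matrices:

Strassen's algorithm requires power-of-2 dimensions. Pad 42x42 to 64x64 (next power of 2).

Standard algorithm: 42^3 = 74088 multiplications
Strassen's algorithm: 7^(log2(64)) = 7^6 = 117649 multiplications
Difference: 74088 - 117649 = -43561 (Strassen uses MORE here due to padding overhead — for small or just-over-power-of-2 n, padding can outweigh the per-level savings)

Standard: 74088 multiplications (42^3). Strassen: 117649 multiplications (7^6, after padding to 64x64). Strassen reduces 8 recursive multiplications to 7 at each level.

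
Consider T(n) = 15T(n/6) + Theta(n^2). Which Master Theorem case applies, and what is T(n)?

Master Theorem for T(n) = 15T(n/6) + O(n^2):

a = 15, b = 6, c = 2
log_b(a) = log_6(15) = 1.5114

Case 3: c = 2 > log_6(15) = 1.5114
T(n) = O(n^2) = O(n^2)

For T(n) = 15T(n/6) + O(n^2): log_6(15) = 1.5114. This is Case 3 of the Master Theorem (c > log_b(a), work dominated by root), giving O(n^2).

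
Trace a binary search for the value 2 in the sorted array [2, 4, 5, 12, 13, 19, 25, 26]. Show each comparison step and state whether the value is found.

Binary search for 2 in [2, 4, 5, 12, 13, 19, 25, 26]:

lo=0, hi=7, mid=3, arr[mid]=12 -> 12 > 2, search left half
lo=0, hi=2, mid=1, arr[mid]=4 -> 4 > 2, search left half
lo=0, hi=0, mid=0, arr[mid]=2 -> Found target at index 0!

Binary search finds 2 at index 0 after 3 comparisons. The search repeatedly halves the search space by comparing with the middle element.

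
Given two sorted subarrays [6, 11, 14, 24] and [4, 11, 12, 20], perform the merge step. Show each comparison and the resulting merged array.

Merging process:

Compare 6 vs 4: take 4 from right. Merged: [4]
Compare 6 vs 11: take 6 from left. Merged: [4, 6]
Compare 11 vs 11: take 11 from left. Merged: [4, 6, 11]
Compare 14 vs 11: take 11 from right. Merged: [4, 6, 11, 11]
Compare 14 vs 12: take 12 from right. Merged: [4, 6, 11, 11, 12]
Compare 14 vs 20: take 14 from left. Merged: [4, 6, 11, 11, 12, 14]
Compare 24 vs 20: take 20 from right. Merged: [4, 6, 11, 11, 12, 14, 20]
Append remaining from left: [24]. Merged: [4, 6, 11, 11, 12, 14, 20, 24]

Final merged array: [4, 6, 11, 11, 12, 14, 20, 24]
Total comparisons: 7

The merged array is [4, 6, 11, 11, 12, 14, 20, 24], requiring 7 comparisons. The merge step runs in O(n) time where n is the total number of elements.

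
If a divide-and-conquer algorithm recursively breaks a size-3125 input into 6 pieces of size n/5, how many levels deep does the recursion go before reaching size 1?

For divide and conquer with division factor 5:

Problem sizes at each level:
Level 0: 3125
Level 1: 625
Level 2: 125
Level 3: 25
Level 4: 5
Level 5: 1

The root is level 0 and the size-1 base case is level 5 (the tree spans levels 0 through 5, i.e. 6 levels counting the root), so the depth is the number of divisions: log_5(3125) = 5

The recursion tree depth is log_5(3125) = 5. At each level, the problem size is divided by 5, so it takes 5 divisions to reduce to a base case of size 1. The algorithm makes 6 recursive calls at each level.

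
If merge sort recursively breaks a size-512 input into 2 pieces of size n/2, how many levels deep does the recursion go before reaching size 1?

For divide and conquer with division factor 2:

Problem sizes at each level:
Level 0: 512
Level 1: 256
Level 2: 128
Level 3: 64
Level 4: 32
Level 5: 16
Level 6: 8
Level 7: 4
Level 8: 2
Level 9: 1

The root is level 0 and the size-1 base case is level 9 (the tree spans levels 0 through 9, i.e. 10 levels counting the root), so the depth is the number of divisions: log_2(512) = 9

The recursion tree depth is log_2(512) = 9. At each level, the problem size is divided by 2, so it takes 9 divisions to reduce to a base case of size 1. The algorithm makes 2 recursive calls at each level.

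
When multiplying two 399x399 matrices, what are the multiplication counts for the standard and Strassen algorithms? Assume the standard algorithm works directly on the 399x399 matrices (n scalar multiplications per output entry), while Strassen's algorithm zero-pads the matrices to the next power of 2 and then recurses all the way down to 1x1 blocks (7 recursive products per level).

Matrix multiplication for 399x399 matrices:

Strassen's algorithm requires power-of-2 dimensions. Pad 399x399 to 512x512 (next power of 2).

Standard algorithm: 399^3 = 63521199 multiplications
Strassen's algorithm: 7^(log2(512)) = 7^9 = 40353607 multiplications
Savings: 63521199 - 40353607 = 23167592 multiplications

Standard: 63521199 multiplications (399^3). Strassen: 40353607 multiplications (7^9, after padding to 512x512). Strassen reduces 8 recursive multiplications to 7 at each level.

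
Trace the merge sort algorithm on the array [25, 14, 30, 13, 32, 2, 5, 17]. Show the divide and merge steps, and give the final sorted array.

Merge sort trace:

Split: [25, 14, 30, 13, 32, 2, 5, 17] -> [25, 14, 30, 13] and [32, 2, 5, 17]
  Split: [25, 14, 30, 13] -> [25, 14] and [30, 13]
    Split: [25, 14] -> [25] and [14]
    Merge: [25] + [14] -> [14, 25]
    Split: [30, 13] -> [30] and [13]
    Merge: [30] + [13] -> [13, 30]
  Merge: [14, 25] + [13, 30] -> [13, 14, 25, 30]
  Split: [32, 2, 5, 17] -> [32, 2] and [5, 17]
    Split: [32, 2] -> [32] and [2]
    Merge: [32] + [2] -> [2, 32]
    Split: [5, 17] -> [5] and [17]
    Merge: [5] + [17] -> [5, 17]
  Merge: [2, 32] + [5, 17] -> [2, 5, 17, 32]
Merge: [13, 14, 25, 30] + [2, 5, 17, 32] -> [2, 5, 13, 14, 17, 25, 30, 32]

Final sorted array: [2, 5, 13, 14, 17, 25, 30, 32]

The merge sort proceeds by recursively splitting the array and merging sorted halves.
After all merges, the sorted array is [2, 5, 13, 14, 17, 25, 30, 32].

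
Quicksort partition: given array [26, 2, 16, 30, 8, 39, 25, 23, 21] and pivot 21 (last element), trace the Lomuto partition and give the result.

Lomuto partition with pivot = 21:

Initial array: [26, 2, 16, 30, 8, 39, 25, 23, 21]

arr[0]=26 > 21: no swap
arr[1]=2 <= 21: swap with position 0, array becomes [2, 26, 16, 30, 8, 39, 25, 23, 21]
arr[2]=16 <= 21: swap with position 1, array becomes [2, 16, 26, 30, 8, 39, 25, 23, 21]
arr[3]=30 > 21: no swap
arr[4]=8 <= 21: swap with position 2, array becomes [2, 16, 8, 30, 26, 39, 25, 23, 21]
arr[5]=39 > 21: no swap
arr[6]=25 > 21: no swap
arr[7]=23 > 21: no swap

Place pivot at position 3: [2, 16, 8, 21, 26, 39, 25, 23, 30]
Pivot position: 3

After partitioning with pivot 21, the array becomes [2, 16, 8, 21, 26, 39, 25, 23, 30]. The pivot is placed at index 3. All elements to the left of the pivot are <= 21, and all elements to the right are > 21.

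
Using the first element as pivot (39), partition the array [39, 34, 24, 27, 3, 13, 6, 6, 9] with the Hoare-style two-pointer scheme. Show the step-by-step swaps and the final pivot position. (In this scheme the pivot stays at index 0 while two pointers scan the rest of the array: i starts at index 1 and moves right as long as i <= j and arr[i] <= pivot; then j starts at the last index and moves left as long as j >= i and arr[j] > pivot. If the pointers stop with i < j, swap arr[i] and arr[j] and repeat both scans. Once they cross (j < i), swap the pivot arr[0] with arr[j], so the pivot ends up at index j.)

Hoare-style two-pointer partition with pivot = 39:

Initial array: [39, 34, 24, 27, 3, 13, 6, 6, 9]

Pointers start at i = 1, j = 8.
i ends at 9, j ends at 8: the pointers have crossed (j < i), so scanning stops.

Swap pivot arr[0] with arr[8] to place pivot at position 8: [9, 34, 24, 27, 3, 13, 6, 6, 39]
Pivot position: 8

After partitioning with pivot 39, the array becomes [9, 34, 24, 27, 3, 13, 6, 6, 39]. The pivot is placed at index 8. All elements to the left of the pivot are <= 39, and all elements to the right are > 39.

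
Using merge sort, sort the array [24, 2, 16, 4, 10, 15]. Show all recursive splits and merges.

Merge sort trace:

Split: [24, 2, 16, 4, 10, 15] -> [24, 2, 16] and [4, 10, 15]
  Split: [24, 2, 16] -> [24] and [2, 16]
    Split: [2, 16] -> [2] and [16]
    Merge: [2] + [16] -> [2, 16]
  Merge: [24] + [2, 16] -> [2, 16, 24]
  Split: [4, 10, 15] -> [4] and [10, 15]
    Split: [10, 15] -> [10] and [15]
    Merge: [10] + [15] -> [10, 15]
  Merge: [4] + [10, 15] -> [4, 10, 15]
Merge: [2, 16, 24] + [4, 10, 15] -> [2, 4, 10, 15, 16, 24]

Final sorted array: [2, 4, 10, 15, 16, 24]

The merge sort proceeds by recursively splitting the array and merging sorted halves.
After all merges, the sorted array is [2, 4, 10, 15, 16, 24].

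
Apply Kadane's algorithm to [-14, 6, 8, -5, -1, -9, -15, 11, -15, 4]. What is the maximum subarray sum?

Using Kadane's algorithm on [-14, 6, 8, -5, -1, -9, -15, 11, -15, 4]:

Scanning through the array:
Position 1 (value 6): max_ending_here = 6, max_so_far = 6
Position 2 (value 8): max_ending_here = 14, max_so_far = 14
Position 3 (value -5): max_ending_here = 9, max_so_far = 14
Position 4 (value -1): max_ending_here = 8, max_so_far = 14
Position 5 (value -9): max_ending_here = -1, max_so_far = 14
Position 6 (value -15): max_ending_here = -15, max_so_far = 14
Position 7 (value 11): max_ending_here = 11, max_so_far = 14
Position 8 (value -15): max_ending_here = -4, max_so_far = 14
Position 9 (value 4): max_ending_here = 4, max_so_far = 14

Maximum subarray: [6, 8]
Maximum sum: 14

The maximum subarray is [6, 8] with sum 14. This subarray runs from index 1 to index 2.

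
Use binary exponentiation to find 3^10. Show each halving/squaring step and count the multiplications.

Computing 3^10 by squaring (build up from 3^1; each line after the first costs one multiplication):

3^1 = 3
3^2 = (3^1)^2 = 3^2 = 9
3^4 = (3^2)^2 = 9^2 = 81
3^5 = 3 * 3^4 = 3 * 81 = 243
3^10 = (3^5)^2 = 243^2 = 59049

Result: 59049
Multiplications needed: 4 (4 lines after 3^1)

3^10 = 59049. Using exponentiation by squaring, this requires 4 multiplications. The key idea: if the exponent is even, square the half-power; if odd, multiply by the base once.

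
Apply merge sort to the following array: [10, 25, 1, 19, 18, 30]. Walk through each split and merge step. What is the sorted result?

Merge sort trace:

Split: [10, 25, 1, 19, 18, 30] -> [10, 25, 1] and [19, 18, 30]
  Split: [10, 25, 1] -> [10] and [25, 1]
    Split: [25, 1] -> [25] and [1]
    Merge: [25] + [1] -> [1, 25]
  Merge: [10] + [1, 25] -> [1, 10, 25]
  Split: [19, 18, 30] -> [19] and [18, 30]
    Split: [18, 30] -> [18] and [30]
    Merge: [18] + [30] -> [18, 30]
  Merge: [19] + [18, 30] -> [18, 19, 30]
Merge: [1, 10, 25] + [18, 19, 30] -> [1, 10, 18, 19, 25, 30]

Final sorted array: [1, 10, 18, 19, 25, 30]

The merge sort proceeds by recursively splitting the array and merging sorted halves.
After all merges, the sorted array is [1, 10, 18, 19, 25, 30].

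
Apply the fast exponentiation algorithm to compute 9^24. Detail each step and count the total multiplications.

Computing 9^24 by squaring (build up from 9^1; each line after the first costs one multiplication):

9^1 = 9
9^2 = (9^1)^2 = 9^2 = 81
9^3 = 9 * 9^2 = 9 * 81 = 729
9^6 = (9^3)^2 = 729^2 = 531441
9^12 = (9^6)^2 = 531441^2 = 282429536481
9^24 = (9^12)^2 = 282429536481^2 = 79766443076872509863361

Result: 79766443076872509863361
Multiplications needed: 5 (5 lines after 9^1)

9^24 = 79766443076872509863361. Using exponentiation by squaring, this requires 5 multiplications. The key idea: if the exponent is even, square the half-power; if odd, multiply by the base once.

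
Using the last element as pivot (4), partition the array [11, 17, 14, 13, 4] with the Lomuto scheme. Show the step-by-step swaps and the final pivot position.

Lomuto partition with pivot = 4:

Initial array: [11, 17, 14, 13, 4]

arr[0]=11 > 4: no swap
arr[1]=17 > 4: no swap
arr[2]=14 > 4: no swap
arr[3]=13 > 4: no swap

Place pivot at position 0: [4, 17, 14, 13, 11]
Pivot position: 0

After partitioning with pivot 4, the array becomes [4, 17, 14, 13, 11]. The pivot is placed at index 0. All elements to the left of the pivot are <= 4, and all elements to the right are > 4.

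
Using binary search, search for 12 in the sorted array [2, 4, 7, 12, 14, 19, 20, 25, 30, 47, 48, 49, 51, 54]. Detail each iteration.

Binary search for 12 in [2, 4, 7, 12, 14, 19, 20, 25, 30, 47, 48, 49, 51, 54]:

lo=0, hi=13, mid=6, arr[mid]=20 -> 20 > 12, search left half
lo=0, hi=5, mid=2, arr[mid]=7 -> 7 < 12, search right half
lo=3, hi=5, mid=4, arr[mid]=14 -> 14 > 12, search left half
lo=3, hi=3, mid=3, arr[mid]=12 -> Found target at index 3!

Binary search finds 12 at index 3 after 4 comparisons. The search repeatedly halves the search space by comparing with the middle element.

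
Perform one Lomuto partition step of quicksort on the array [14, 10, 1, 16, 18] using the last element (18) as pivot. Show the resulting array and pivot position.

Lomuto partition with pivot = 18:

Initial array: [14, 10, 1, 16, 18]

arr[0]=14 <= 18: swap with position 0, array becomes [14, 10, 1, 16, 18]
arr[1]=10 <= 18: swap with position 1, array becomes [14, 10, 1, 16, 18]
arr[2]=1 <= 18: swap with position 2, array becomes [14, 10, 1, 16, 18]
arr[3]=16 <= 18: swap with position 3, array becomes [14, 10, 1, 16, 18]

Place pivot at position 4: [14, 10, 1, 16, 18]
Pivot position: 4

After partitioning with pivot 18, the array becomes [14, 10, 1, 16, 18]. The pivot is placed at index 4. All elements to the left of the pivot are <= 18, and all elements to the right are > 18.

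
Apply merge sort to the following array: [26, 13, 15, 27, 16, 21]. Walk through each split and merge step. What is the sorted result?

Merge sort trace:

Split: [26, 13, 15, 27, 16, 21] -> [26, 13, 15] and [27, 16, 21]
  Split: [26, 13, 15] -> [26] and [13, 15]
    Split: [13, 15] -> [13] and [15]
    Merge: [13] + [15] -> [13, 15]
  Merge: [26] + [13, 15] -> [13, 15, 26]
  Split: [27, 16, 21] -> [27] and [16, 21]
    Split: [16, 21] -> [16] and [21]
    Merge: [16] + [21] -> [16, 21]
  Merge: [27] + [16, 21] -> [16, 21, 27]
Merge: [13, 15, 26] + [16, 21, 27] -> [13, 15, 16, 21, 26, 27]

Final sorted array: [13, 15, 16, 21, 26, 27]

The merge sort proceeds by recursively splitting the array and merging sorted halves.
After all merges, the sorted array is [13, 15, 16, 21, 26, 27].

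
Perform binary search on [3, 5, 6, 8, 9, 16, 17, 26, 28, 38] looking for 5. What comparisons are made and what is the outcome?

Binary search for 5 in [3, 5, 6, 8, 9, 16, 17, 26, 28, 38]:

lo=0, hi=9, mid=4, arr[mid]=9 -> 9 > 5, search left half
lo=0, hi=3, mid=1, arr[mid]=5 -> Found target at index 1!

Binary search finds 5 at index 1 after 2 comparisons. The search repeatedly halves the search space by comparing with the middle element.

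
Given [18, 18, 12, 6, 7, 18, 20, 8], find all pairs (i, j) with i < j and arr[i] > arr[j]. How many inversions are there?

Finding inversions in [18, 18, 12, 6, 7, 18, 20, 8]:

(0, 2): arr[0]=18 > arr[2]=12
(0, 3): arr[0]=18 > arr[3]=6
(0, 4): arr[0]=18 > arr[4]=7
(0, 7): arr[0]=18 > arr[7]=8
(1, 2): arr[1]=18 > arr[2]=12
(1, 3): arr[1]=18 > arr[3]=6
(1, 4): arr[1]=18 > arr[4]=7
(1, 7): arr[1]=18 > arr[7]=8
(2, 3): arr[2]=12 > arr[3]=6
(2, 4): arr[2]=12 > arr[4]=7
(2, 7): arr[2]=12 > arr[7]=8
(5, 7): arr[5]=18 > arr[7]=8
(6, 7): arr[6]=20 > arr[7]=8

Total inversions: 13

The array has 13 inversion(s): (0,2), (0,3), (0,4), (0,7), (1,2), (1,3), (1,4), (1,7), (2,3), (2,4), (2,7), (5,7), (6,7). Each pair (i,j) satisfies i < j and arr[i] > arr[j].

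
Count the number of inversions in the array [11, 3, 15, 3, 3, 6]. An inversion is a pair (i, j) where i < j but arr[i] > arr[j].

Finding inversions in [11, 3, 15, 3, 3, 6]:

(0, 1): arr[0]=11 > arr[1]=3
(0, 3): arr[0]=11 > arr[3]=3
(0, 4): arr[0]=11 > arr[4]=3
(0, 5): arr[0]=11 > arr[5]=6
(2, 3): arr[2]=15 > arr[3]=3
(2, 4): arr[2]=15 > arr[4]=3
(2, 5): arr[2]=15 > arr[5]=6

Total inversions: 7

The array has 7 inversion(s): (0,1), (0,3), (0,4), (0,5), (2,3), (2,4), (2,5). Each pair (i,j) satisfies i < j and arr[i] > arr[j].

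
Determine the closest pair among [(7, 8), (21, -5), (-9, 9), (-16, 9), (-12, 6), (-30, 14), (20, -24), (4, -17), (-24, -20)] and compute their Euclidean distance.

Computing all pairwise distances among 9 points:

d((7, 8), (21, -5)) = 19.105
d((7, 8), (-9, 9)) = 16.0312
d((7, 8), (-16, 9)) = 23.0217
d((7, 8), (-12, 6)) = 19.105
d((7, 8), (-30, 14)) = 37.4833
d((7, 8), (20, -24)) = 34.5398
d((7, 8), (4, -17)) = 25.1794
d((7, 8), (-24, -20)) = 41.7732
d((21, -5), (-9, 9)) = 33.1059
d((21, -5), (-16, 9)) = 39.5601
d((21, -5), (-12, 6)) = 34.7851
d((21, -5), (-30, 14)) = 54.4243
d((21, -5), (20, -24)) = 19.0263
d((21, -5), (4, -17)) = 20.8087
d((21, -5), (-24, -20)) = 47.4342
d((-9, 9), (-16, 9)) = 7.0
d((-9, 9), (-12, 6)) = 4.2426 <-- minimum
d((-9, 9), (-30, 14)) = 21.587
d((-9, 9), (20, -24)) = 43.9318
d((-9, 9), (4, -17)) = 29.0689
d((-9, 9), (-24, -20)) = 32.6497
d((-16, 9), (-12, 6)) = 5.0
d((-16, 9), (-30, 14)) = 14.8661
d((-16, 9), (20, -24)) = 48.8365
d((-16, 9), (4, -17)) = 32.8024
d((-16, 9), (-24, -20)) = 30.0832
d((-12, 6), (-30, 14)) = 19.6977
d((-12, 6), (20, -24)) = 43.8634
d((-12, 6), (4, -17)) = 28.0179
d((-12, 6), (-24, -20)) = 28.6356
d((-30, 14), (20, -24)) = 62.8013
d((-30, 14), (4, -17)) = 46.0109
d((-30, 14), (-24, -20)) = 34.5254
d((20, -24), (4, -17)) = 17.4642
d((20, -24), (-24, -20)) = 44.1814
d((4, -17), (-24, -20)) = 28.1603

Closest pair: (-9, 9) and (-12, 6) with distance 4.2426

The closest pair is (-9, 9) and (-12, 6) with Euclidean distance 4.2426. For 9 points, brute-force pairwise comparison is shown above. For large n, the divide-and-conquer algorithm (sort by x, recurse on halves, check the dividing strip) achieves O(n log n).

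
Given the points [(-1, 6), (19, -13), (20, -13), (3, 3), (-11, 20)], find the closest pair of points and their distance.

Computing all pairwise distances among 5 points:

d((-1, 6), (19, -13)) = 27.5862
d((-1, 6), (20, -13)) = 28.3196
d((-1, 6), (3, 3)) = 5.0
d((-1, 6), (-11, 20)) = 17.2047
d((19, -13), (20, -13)) = 1.0 <-- minimum
d((19, -13), (3, 3)) = 22.6274
d((19, -13), (-11, 20)) = 44.5982
d((20, -13), (3, 3)) = 23.3452
d((20, -13), (-11, 20)) = 45.2769
d((3, 3), (-11, 20)) = 22.0227

Closest pair: (19, -13) and (20, -13) with distance 1.0

The closest pair is (19, -13) and (20, -13) with Euclidean distance 1.0. For 5 points, brute-force pairwise comparison is shown above. For large n, the divide-and-conquer algorithm (sort by x, recurse on halves, check the dividing strip) achieves O(n log n).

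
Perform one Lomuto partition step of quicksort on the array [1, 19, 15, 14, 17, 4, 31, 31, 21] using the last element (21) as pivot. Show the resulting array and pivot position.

Lomuto partition with pivot = 21:

Initial array: [1, 19, 15, 14, 17, 4, 31, 31, 21]

arr[0]=1 <= 21: swap with position 0, array becomes [1, 19, 15, 14, 17, 4, 31, 31, 21]
arr[1]=19 <= 21: swap with position 1, array becomes [1, 19, 15, 14, 17, 4, 31, 31, 21]
arr[2]=15 <= 21: swap with position 2, array becomes [1, 19, 15, 14, 17, 4, 31, 31, 21]
arr[3]=14 <= 21: swap with position 3, array becomes [1, 19, 15, 14, 17, 4, 31, 31, 21]
arr[4]=17 <= 21: swap with position 4, array becomes [1, 19, 15, 14, 17, 4, 31, 31, 21]
arr[5]=4 <= 21: swap with position 5, array becomes [1, 19, 15, 14, 17, 4, 31, 31, 21]
arr[6]=31 > 21: no swap
arr[7]=31 > 21: no swap

Place pivot at position 6: [1, 19, 15, 14, 17, 4, 21, 31, 31]
Pivot position: 6

After partitioning with pivot 21, the array becomes [1, 19, 15, 14, 17, 4, 21, 31, 31]. The pivot is placed at index 6. All elements to the left of the pivot are <= 21, and all elements to the right are > 21.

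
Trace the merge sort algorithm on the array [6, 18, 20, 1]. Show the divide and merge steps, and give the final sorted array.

Merge sort trace:

Split: [6, 18, 20, 1] -> [6, 18] and [20, 1]
  Split: [6, 18] -> [6] and [18]
  Merge: [6] + [18] -> [6, 18]
  Split: [20, 1] -> [20] and [1]
  Merge: [20] + [1] -> [1, 20]
Merge: [6, 18] + [1, 20] -> [1, 6, 18, 20]

Final sorted array: [1, 6, 18, 20]

The merge sort proceeds by recursively splitting the array and merging sorted halves.
After all merges, the sorted array is [1, 6, 18, 20].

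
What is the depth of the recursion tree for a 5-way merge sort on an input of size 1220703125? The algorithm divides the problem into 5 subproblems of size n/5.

For divide and conquer with division factor 5:

Problem sizes at each level:
Level 0: 1220703125
Level 1: 244140625
Level 2: 48828125
Level 3: 9765625
Level 4: 1953125
Level 5: 390625
Level 6: 78125
Level 7: 15625
Level 8: 3125
Level 9: 625
Level 10: 125
Level 11: 25
Level 12: 5
Level 13: 1

The root is level 0 and the size-1 base case is level 13 (the tree spans levels 0 through 13, i.e. 14 levels counting the root), so the depth is the number of divisions: log_5(1220703125) = 13

The recursion tree depth is log_5(1220703125) = 13. At each level, the problem size is divided by 5, so it takes 13 divisions to reduce to a base case of size 1. The algorithm makes 5 recursive calls at each level.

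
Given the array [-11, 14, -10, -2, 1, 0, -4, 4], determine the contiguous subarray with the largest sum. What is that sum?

Using Kadane's algorithm on [-11, 14, -10, -2, 1, 0, -4, 4]:

Scanning through the array:
Position 1 (value 14): max_ending_here = 14, max_so_far = 14
Position 2 (value -10): max_ending_here = 4, max_so_far = 14
Position 3 (value -2): max_ending_here = 2, max_so_far = 14
Position 4 (value 1): max_ending_here = 3, max_so_far = 14
Position 5 (value 0): max_ending_here = 3, max_so_far = 14
Position 6 (value -4): max_ending_here = -1, max_so_far = 14
Position 7 (value 4): max_ending_here = 4, max_so_far = 14

Maximum subarray: [14]
Maximum sum: 14

The maximum subarray is [14] with sum 14. This subarray runs from index 1 to index 1.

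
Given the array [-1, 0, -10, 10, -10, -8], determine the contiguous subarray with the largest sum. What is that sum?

Using Kadane's algorithm on [-1, 0, -10, 10, -10, -8]:

Scanning through the array:
Position 1 (value 0): max_ending_here = 0, max_so_far = 0
Position 2 (value -10): max_ending_here = -10, max_so_far = 0
Position 3 (value 10): max_ending_here = 10, max_so_far = 10
Position 4 (value -10): max_ending_here = 0, max_so_far = 10
Position 5 (value -8): max_ending_here = -8, max_so_far = 10

Maximum subarray: [10]
Maximum sum: 10

The maximum subarray is [10] with sum 10. This subarray runs from index 3 to index 3.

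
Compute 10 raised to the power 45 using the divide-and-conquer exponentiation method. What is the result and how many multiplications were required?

Computing 10^45 by squaring (build up from 10^1; each line after the first costs one multiplication):

10^1 = 10
10^2 = (10^1)^2 = 10^2 = 100
10^4 = (10^2)^2 = 100^2 = 10000
10^5 = 10 * 10^4 = 10 * 10000 = 100000
10^10 = (10^5)^2 = 100000^2 = 10000000000
10^11 = 10 * 10^10 = 10 * 10000000000 = 100000000000
10^22 = (10^11)^2 = 100000000000^2 = 10000000000000000000000
10^44 = (10^22)^2 = 10000000000000000000000^2 = 100000000000000000000000000000000000000000000
10^45 = 10 * 10^44 = 10 * 100000000000000000000000000000000000000000000 = 1000000000000000000000000000000000000000000000

Result: 1000000000000000000000000000000000000000000000
Multiplications needed: 8 (8 lines after 10^1)

10^45 = 1000000000000000000000000000000000000000000000. Using exponentiation by squaring, this requires 8 multiplications. The key idea: if the exponent is even, square the half-power; if odd, multiply by the base once.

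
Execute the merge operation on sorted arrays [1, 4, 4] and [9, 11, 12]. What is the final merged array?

Merging process:

Compare 1 vs 9: take 1 from left. Merged: [1]
Compare 4 vs 9: take 4 from left. Merged: [1, 4]
Compare 4 vs 9: take 4 from left. Merged: [1, 4, 4]
Append remaining from right: [9, 11, 12]. Merged: [1, 4, 4, 9, 11, 12]

Final merged array: [1, 4, 4, 9, 11, 12]
Total comparisons: 3

The merged array is [1, 4, 4, 9, 11, 12], requiring 3 comparisons. The merge step runs in O(n) time where n is the total number of elements.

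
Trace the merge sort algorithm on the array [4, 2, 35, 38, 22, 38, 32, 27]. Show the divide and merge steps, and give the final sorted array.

Merge sort trace:

Split: [4, 2, 35, 38, 22, 38, 32, 27] -> [4, 2, 35, 38] and [22, 38, 32, 27]
  Split: [4, 2, 35, 38] -> [4, 2] and [35, 38]
    Split: [4, 2] -> [4] and [2]
    Merge: [4] + [2] -> [2, 4]
    Split: [35, 38] -> [35] and [38]
    Merge: [35] + [38] -> [35, 38]
  Merge: [2, 4] + [35, 38] -> [2, 4, 35, 38]
  Split: [22, 38, 32, 27] -> [22, 38] and [32, 27]
    Split: [22, 38] -> [22] and [38]
    Merge: [22] + [38] -> [22, 38]
    Split: [32, 27] -> [32] and [27]
    Merge: [32] + [27] -> [27, 32]
  Merge: [22, 38] + [27, 32] -> [22, 27, 32, 38]
Merge: [2, 4, 35, 38] + [22, 27, 32, 38] -> [2, 4, 22, 27, 32, 35, 38, 38]

Final sorted array: [2, 4, 22, 27, 32, 35, 38, 38]

The merge sort proceeds by recursively splitting the array and merging sorted halves.
After all merges, the sorted array is [2, 4, 22, 27, 32, 35, 38, 38].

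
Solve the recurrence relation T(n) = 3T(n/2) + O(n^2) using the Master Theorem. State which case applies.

Master Theorem for T(n) = 3T(n/2) + O(n^2):

a = 3, b = 2, c = 2
log_b(a) = log_2(3) = 1.5850

Case 3: c = 2 > log_2(3) = 1.5850
T(n) = O(n^2) = O(n^2)

For T(n) = 3T(n/2) + O(n^2): log_2(3) = 1.5850. This is Case 3 of the Master Theorem (c > log_b(a), work dominated by root), giving O(n^2).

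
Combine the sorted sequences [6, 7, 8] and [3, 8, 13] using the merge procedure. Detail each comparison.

Merging process:

Compare 6 vs 3: take 3 from right. Merged: [3]
Compare 6 vs 8: take 6 from left. Merged: [3, 6]
Compare 7 vs 8: take 7 from left. Merged: [3, 6, 7]
Compare 8 vs 8: take 8 from left. Merged: [3, 6, 7, 8]
Append remaining from right: [8, 13]. Merged: [3, 6, 7, 8, 8, 13]

Final merged array: [3, 6, 7, 8, 8, 13]
Total comparisons: 4

The merged array is [3, 6, 7, 8, 8, 13], requiring 4 comparisons. The merge step runs in O(n) time where n is the total number of elements.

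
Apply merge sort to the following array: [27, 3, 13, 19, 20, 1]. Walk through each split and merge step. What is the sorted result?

Merge sort trace:

Split: [27, 3, 13, 19, 20, 1] -> [27, 3, 13] and [19, 20, 1]
  Split: [27, 3, 13] -> [27] and [3, 13]
    Split: [3, 13] -> [3] and [13]
    Merge: [3] + [13] -> [3, 13]
  Merge: [27] + [3, 13] -> [3, 13, 27]
  Split: [19, 20, 1] -> [19] and [20, 1]
    Split: [20, 1] -> [20] and [1]
    Merge: [20] + [1] -> [1, 20]
  Merge: [19] + [1, 20] -> [1, 19, 20]
Merge: [3, 13, 27] + [1, 19, 20] -> [1, 3, 13, 19, 20, 27]

Final sorted array: [1, 3, 13, 19, 20, 27]

The merge sort proceeds by recursively splitting the array and merging sorted halves.
After all merges, the sorted array is [1, 3, 13, 19, 20, 27].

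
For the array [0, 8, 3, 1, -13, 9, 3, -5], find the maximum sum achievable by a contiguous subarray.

Using Kadane's algorithm on [0, 8, 3, 1, -13, 9, 3, -5]:

Scanning through the array:
Position 1 (value 8): max_ending_here = 8, max_so_far = 8
Position 2 (value 3): max_ending_here = 11, max_so_far = 11
Position 3 (value 1): max_ending_here = 12, max_so_far = 12
Position 4 (value -13): max_ending_here = -1, max_so_far = 12
Position 5 (value 9): max_ending_here = 9, max_so_far = 12
Position 6 (value 3): max_ending_here = 12, max_so_far = 12
Position 7 (value -5): max_ending_here = 7, max_so_far = 12

Maximum subarray: [0, 8, 3, 1]
Maximum sum: 12

The maximum subarray is [0, 8, 3, 1] with sum 12. This subarray runs from index 0 to index 3.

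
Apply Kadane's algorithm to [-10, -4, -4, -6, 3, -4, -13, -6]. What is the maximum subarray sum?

Using Kadane's algorithm on [-10, -4, -4, -6, 3, -4, -13, -6]:

Scanning through the array:
Position 1 (value -4): max_ending_here = -4, max_so_far = -4
Position 2 (value -4): max_ending_here = -4, max_so_far = -4
Position 3 (value -6): max_ending_here = -6, max_so_far = -4
Position 4 (value 3): max_ending_here = 3, max_so_far = 3
Position 5 (value -4): max_ending_here = -1, max_so_far = 3
Position 6 (value -13): max_ending_here = -13, max_so_far = 3
Position 7 (value -6): max_ending_here = -6, max_so_far = 3

Maximum subarray: [3]
Maximum sum: 3

The maximum subarray is [3] with sum 3. This subarray runs from index 4 to index 4.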